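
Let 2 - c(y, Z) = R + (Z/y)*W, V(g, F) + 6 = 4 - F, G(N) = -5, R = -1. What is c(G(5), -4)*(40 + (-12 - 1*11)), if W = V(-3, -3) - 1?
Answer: 51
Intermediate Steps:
V(g, F) = -2 - F (V(g, F) = -6 + (4 - F) = -2 - F)
W = 0 (W = (-2 - 1*(-3)) - 1 = (-2 + 3) - 1 = 1 - 1 = 0)
c(y, Z) = 3 (c(y, Z) = 2 - (-1 + (Z/y)*0) = 2 - (-1 + 0) = 2 - 1*(-1) = 2 + 1 = 3)
c(G(5), -4)*(40 + (-12 - 1*11)) = 3*(40 + (-12 - 1*11)) = 3*(40 + (-12 - 11)) = 3*(40 - 23) = 3*17 = 51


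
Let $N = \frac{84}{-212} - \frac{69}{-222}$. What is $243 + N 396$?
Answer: $\frac{410193}{1961} \approx 209.18$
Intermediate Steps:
$N = - \frac{335}{3922}$ ($N = 84 \left(- \frac{1}{212}\right) - - \frac{23}{74} = - \frac{21}{53} + \frac{23}{74} = - \frac{335}{3922} \approx -0.085416$)
$243 + N 396 = 243 - \frac{66330}{1961} = \frac{410193}{1961}$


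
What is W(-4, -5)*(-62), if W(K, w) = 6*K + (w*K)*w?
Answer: 7688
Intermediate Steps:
W(K, w) = 6*K + K*w² (W(K, w) = 6*K + (K*w)*w = 6*K + K*w²)
W(-4, -5)*(-62) = -4*(6 + (-5)²)*(-62) = -4*(6 + 25)*(-62) = -4*31*(-62) = -124*(-62) = 7688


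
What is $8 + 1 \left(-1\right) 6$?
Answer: $2$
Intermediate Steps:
$8 + 1 \left(-1\right) 6 = 8 - 6 = 2$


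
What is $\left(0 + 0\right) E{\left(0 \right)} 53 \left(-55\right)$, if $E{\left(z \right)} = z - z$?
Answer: $0$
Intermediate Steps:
$E{\left(z \right)} = 0$
$\left(0 + 0\right) E{\left(0 \right)} 53 \left(-55\right) = \left(0 + 0\right) 0 \cdot 53 \left(-55\right) = 0 \cdot 0 \cdot 53 \left(-55\right) = 0 \cdot 53 \left(-55\right) = 0 \left(-55\right) = 0$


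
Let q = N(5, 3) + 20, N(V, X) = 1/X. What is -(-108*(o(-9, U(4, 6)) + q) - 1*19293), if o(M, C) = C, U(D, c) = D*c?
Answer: 24081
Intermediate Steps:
q = 61/3 (q = 1/3 + 20 = 61/3 ≈ 20.333)
-(-108*(o(-9, U(4, 6)) + q) - 1*19293) = -(-108*(4*6 + 61/3) - 1*19293) = -(-108*(24 + 61/3) - 19293) = -(-108*133/3 - 19293) = -(-4788 - 19293) = -1*(-24081) = 24081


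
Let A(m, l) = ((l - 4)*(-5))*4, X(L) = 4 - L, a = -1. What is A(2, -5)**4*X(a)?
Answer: 5248800000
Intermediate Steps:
A(m, l) = 80 - 20*l (A(m, l) = ((-4 + l)*(-5))*4 = (20 - 5*l)*4 = 80 - 20*l)
A(2, -5)**4*X(a) = (80 - 20*(-5))**4*(4 - 1*(-1)) = (80 + 100)**4*(4 + 1) = 180**4*5 = 1049760000*5 = 5248800000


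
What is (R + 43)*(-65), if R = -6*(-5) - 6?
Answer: -4355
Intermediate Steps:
R = 24 (R = 30 - 6 = 24)
(R + 43)*(-65) = (24 + 43)*(-65) = 67*(-65) = -4355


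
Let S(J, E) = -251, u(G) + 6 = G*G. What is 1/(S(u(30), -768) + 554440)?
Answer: 1/554189 ≈ 1.8044e-6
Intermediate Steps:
u(G) = -6 + G² (u(G) = -6 + G*G = -6 + G²)
1/(S(u(30), -768) + 554440) = 1/(-251 + 554440) = 1/554189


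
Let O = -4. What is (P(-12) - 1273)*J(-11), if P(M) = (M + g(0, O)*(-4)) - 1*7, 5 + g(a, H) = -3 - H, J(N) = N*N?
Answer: -154396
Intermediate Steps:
J(N) = N²
g(a, H) = -8 - H (g(a, H) = -5 + (-3 - H) = -8 - H)
P(M) = 9 + M (P(M) = (M + (-8 - 1*(-4))*(-4)) - 1*7 = (M + (-8 + 4)*(-4)) - 7 = (M - 4*(-4)) - 7 = (M + 16) - 7 = (16 + M) - 7 = 9 + M)
(P(-12) - 1273)*J(-11) = ((9 - 12) - 1273)*(-11)² = (-3 - 1273)*121 = -1276*121 = -154396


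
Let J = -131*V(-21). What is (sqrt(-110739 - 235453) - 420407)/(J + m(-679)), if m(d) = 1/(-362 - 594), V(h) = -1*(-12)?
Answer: 401909092/1502833 - 3824*I*sqrt(21637)/1502833 ≈ 267.43 - 0.37429*I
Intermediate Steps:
V(h) = 12
J = -1572 (J = -131*12 = -1572)
m(d) = -1/956 (m(d) = 1/(-956) = -1/956)
(sqrt(-110739 - 235453) - 420407)/(J + m(-679)) = (sqrt(-110739 - 235453) - 420407)/(-1572 - 1/956) = (sqrt(-346192) - 420407)/(-1502833/956) = (4*I*sqrt(21637) - 420407)*(-956/1502833) = (-420407 + 4*I*sqrt(21637))*(-956/1502833) = 401909092/1502833 - 3824*I*sqrt(21637)/1502833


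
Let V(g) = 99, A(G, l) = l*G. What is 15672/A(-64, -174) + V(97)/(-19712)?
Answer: 72875/51968 ≈ 1.4023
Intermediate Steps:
A(G, l) = G*l
15672/A(-64, -174) + V(97)/(-19712) = 15672/((-64*(-174))) + 99/(-19712) = 15672/11136 + 99*(-1/19712) = 15672*(1/11136) - 9/1792 = 653/464 - 9/1792 = 72875/51968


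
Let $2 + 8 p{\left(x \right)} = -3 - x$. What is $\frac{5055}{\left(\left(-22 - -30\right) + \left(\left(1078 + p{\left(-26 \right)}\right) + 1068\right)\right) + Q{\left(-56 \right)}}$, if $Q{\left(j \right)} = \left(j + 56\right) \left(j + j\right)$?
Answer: $\frac{13480}{5751} \approx 2.3439$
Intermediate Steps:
$p{\left(x \right)} = - \frac{5}{8} - \frac{x}{8}$ ($p{\left(x \right)} = - \frac{1}{4} + \frac{-3 - x}{8} = - \frac{1}{4} - \left(\frac{3}{8} + \frac{x}{8}\right) = - \frac{5}{8} - \frac{x}{8}$)
$Q{\left(j \right)} = 2 j \left(56 + j\right)$ ($Q{\left(j \right)} = \left(56 + j\right) 2 j = 2 j \left(56 + j\right)$)
$\frac{5055}{\left(\left(-22 - -30\right) + \left(\left(1078 + p{\left(-26 \right)}\right) + 1068\right)\right) + Q{\left(-56 \right)}} = \frac{5055}{\left(\left(-22 - -30\right) + \left(\left(1078 - - \frac{21}{8}\right) + 1068\right)\right) + 2 \left(-56\right) \left(56 - 56\right)} = \frac{5055}{\left(\left(-22 + 30\right) + \left(\left(1078 + \left(- \frac{5}{8} + \frac{13}{4}\right)\right) + 1068\right)\right) + 2 \left(-56\right) 0} = \frac{5055}{\left(8 + \left(\left(1078 + \frac{21}{8}\right) + 1068\right)\right) + 0} = \frac{5055}{\left(8 + \left(\frac{8645}{8} + 1068\right)\right) + 0} = \frac{5055}{\left(8 + \frac{17189}{8}\right) + 0} = \frac{5055}{\frac{17253}{8} + 0} = \frac{5055}{\frac{17253}{8}} = 5055 \cdot \frac{8}{17253} = \frac{13480}{5751}$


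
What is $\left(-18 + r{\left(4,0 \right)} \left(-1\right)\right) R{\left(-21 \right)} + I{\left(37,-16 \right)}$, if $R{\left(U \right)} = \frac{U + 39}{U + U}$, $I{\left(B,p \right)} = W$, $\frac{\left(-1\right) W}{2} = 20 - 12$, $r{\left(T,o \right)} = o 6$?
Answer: $- \frac{58}{7} \approx -8.2857$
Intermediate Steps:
$r{\left(T,o \right)} = 6 o$
$W = -16$ ($W = - 2 \left(20 - 12\right) = \left(-2\right) 8 = -16$)
$I{\left(B,p \right)} = -16$
$R{\left(U \right)} = \frac{39 + U}{2 U}$
$\left(-18 + r{\left(4,0 \right)} \left(-1\right)\right) R{\left(-21 \right)} + I{\left(37,-16 \right)} = \left(-18 + 6 \cdot 0 \left(-1\right)\right) \frac{39 - 21}{2 \left(-21\right)} - 16 = \left(-18 + 0 \left(-1\right)\right) \frac{1}{2} \left(- \frac{1}{21}\right) 18 - 16 = \left(-18 + 0\right) \left(- \frac{3}{7}\right) - 16 = \left(-18\right) \left(- \frac{3}{7}\right) - 16 = \frac{54}{7} - 16 = - \frac{58}{7}$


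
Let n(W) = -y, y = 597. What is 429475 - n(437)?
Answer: 430072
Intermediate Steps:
n(W) = -597 (n(W) = -1*597 = -597)
429475 - n(437) = 429475 - 1*(-597) = 429475 + 597 = 430072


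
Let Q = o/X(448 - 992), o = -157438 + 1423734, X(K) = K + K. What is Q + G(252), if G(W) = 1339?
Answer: 1401/8 ≈ 175.13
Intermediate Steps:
X(K) = 2*K
o = 1266296
Q = -9311/8 (Q = 1266296/((2*(448 - 992))) = 1266296/((2*(-544))) = 1266296/(-1088) = 1266296*(-1/1088) = -9311/8 ≈ -1163.9)
Q + G(252) = -9311/8 + 1339 = 1401/8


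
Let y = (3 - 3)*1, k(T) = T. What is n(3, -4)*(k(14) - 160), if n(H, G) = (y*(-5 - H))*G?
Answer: 0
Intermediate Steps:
y = 0 (y = 0*1 = 0)
n(H, G) = 0 (n(H, G) = (0*(-5 - H))*G = 0*G = 0)
n(3, -4)*(k(14) - 160) = 0*(14 - 160) = 0*(-146) = 0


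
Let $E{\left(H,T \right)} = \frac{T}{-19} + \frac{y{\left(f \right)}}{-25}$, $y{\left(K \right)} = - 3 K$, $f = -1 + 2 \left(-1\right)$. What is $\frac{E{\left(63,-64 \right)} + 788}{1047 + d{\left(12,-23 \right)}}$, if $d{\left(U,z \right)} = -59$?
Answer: $\frac{375729}{469300} \approx 0.80062$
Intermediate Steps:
$f = -3$ ($f = -1 - 2 = -3$)
$E{\left(H,T \right)} = - \frac{9}{25} - \frac{T}{19}$ ($E{\left(H,T \right)} = \frac{T}{-19} + \frac{\left(-3\right) \left(-3\right)}{-25} = T \left(- \frac{1}{19}\right) + 9 \left(- \frac{1}{25}\right) = - \frac{T}{19} - \frac{9}{25} = - \frac{9}{25} - \frac{T}{19}$)
$\frac{E{\left(63,-64 \right)} + 788}{1047 + d{\left(12,-23 \right)}} = \frac{\left(- \frac{9}{25} - - \frac{64}{19}\right) + 788}{1047 - 59} = \frac{\left(- \frac{9}{25} + \frac{64}{19}\right) + 788}{988} = \left(\frac{1429}{475} + 788\right) \frac{1}{988} = \frac{375729}{475} \cdot \frac{1}{988} = \frac{375729}{469300}$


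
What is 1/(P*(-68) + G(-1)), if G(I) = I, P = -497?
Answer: 1/33795 ≈ 2.9590e-5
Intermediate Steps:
1/(P*(-68) + G(-1)) = 1/(-497*(-68) - 1) = 1/(33796 - 1) = 1/33795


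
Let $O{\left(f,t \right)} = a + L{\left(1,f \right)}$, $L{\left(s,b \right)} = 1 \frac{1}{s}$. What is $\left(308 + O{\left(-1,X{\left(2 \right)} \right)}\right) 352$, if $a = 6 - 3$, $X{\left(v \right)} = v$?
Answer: $109824$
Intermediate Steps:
$L{\left(s,b \right)} = \frac{1}{s}$
$a = 3$
$O{\left(f,t \right)} = 4$ ($O{\left(f,t \right)} = 3 + 1^{-1} = 3 + 1 = 4$)
$\left(308 + O{\left(-1,X{\left(2 \right)} \right)}\right) 352 = \left(308 + 4\right) 352 = 312 \cdot 352 = 109824$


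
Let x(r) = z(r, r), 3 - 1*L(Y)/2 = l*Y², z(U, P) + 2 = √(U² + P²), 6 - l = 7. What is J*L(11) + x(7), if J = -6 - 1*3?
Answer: -2234 + 7*√2 ≈ -2224.1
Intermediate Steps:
l = -1 (l = 6 - 1*7 = 6 - 7 = -1)
z(U, P) = -2 + √(P² + U²) (z(U, P) = -2 + √(U² + P²) = -2 + √(P² + U²))
J = -9 (J = -6 - 3 = -9)
L(Y) = 6 + 2*Y² (L(Y) = 6 - (-2)*Y² = 6 + 2*Y²)
x(r) = -2 + √2*√(r²) (x(r) = -2 + √(r² + r²) = -2 + √(2*r²) = -2 + √2*√(r²))
J*L(11) + x(7) = -9*(6 + 2*11²) + (-2 + √2*√(7²)) = -9*(6 + 2*121) + (-2 + √2*√49) = -9*(6 + 242) + (-2 + √2*7) = -9*248 + (-2 + 7*√2) = -2232 + (-2 + 7*√2) = -2234 + 7*√2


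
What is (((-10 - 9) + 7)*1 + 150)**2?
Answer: 19044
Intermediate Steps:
(((-10 - 9) + 7)*1 + 150)**2 = ((-19 + 7)*1 + 150)**2 = (-12*1 + 150)**2 = (-12 + 150)**2 = 138**2 = 19044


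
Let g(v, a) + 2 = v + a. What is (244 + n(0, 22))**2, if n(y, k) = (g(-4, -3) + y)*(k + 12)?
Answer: 3844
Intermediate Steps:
g(v, a) = -2 + a + v (g(v, a) = -2 + (v + a) = -2 + (a + v) = -2 + a + v)
n(y, k) = (-9 + y)*(12 + k) (n(y, k) = ((-2 - 3 - 4) + y)*(k + 12) = (-9 + y)*(12 + k))
(244 + n(0, 22))**2 = (244 + (-108 - 9*22 + 12*0 + 22*0))**2 = (244 + (-108 - 198 + 0 + 0))**2 = (244 - 306)**2 = (-62)**2 = 3844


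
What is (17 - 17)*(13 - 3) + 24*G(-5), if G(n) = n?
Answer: -120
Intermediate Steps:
(17 - 17)*(13 - 3) + 24*G(-5) = (17 - 17)*(13 - 3) + 24*(-5) = 0*10 - 120 = 0 - 120 = -120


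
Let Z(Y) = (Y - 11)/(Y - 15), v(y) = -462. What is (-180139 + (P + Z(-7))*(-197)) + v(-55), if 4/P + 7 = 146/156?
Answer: -85439048/473 ≈ -1.8063e+5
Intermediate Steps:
P = -312/473 (P = 4/(-7 + 146/156) = 4/(-7 + 146*(1/156)) = 4/(-7 + 73/78) = 4/(-473/78) = 4*(-78/473) = -312/473 ≈ -0.65962)
Z(Y) = (-11 + Y)/(-15 + Y)
(-180139 + (P + Z(-7))*(-197)) + v(-55) = (-180139 + (-312/473 + (-11 - 7)/(-15 - 7))*(-197)) - 462 = (-180139 + (-312/473 - 18/(-22))*(-197)) - 462 = (-180139 + (-312/473 - 1/22*(-18))*(-197)) - 462 = (-180139 + (-312/473 + 9/11)*(-197)) - 462 = (-180139 + (75/473)*(-197)) - 462 = (-180139 - 14775/473) - 462 = -85220522/473 - 462 = -85439048/473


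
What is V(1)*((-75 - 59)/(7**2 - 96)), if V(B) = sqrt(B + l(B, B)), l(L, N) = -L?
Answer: 0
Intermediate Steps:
V(B) = 0 (V(B) = sqrt(B - B) = sqrt(0) = 0)
V(1)*((-75 - 59)/(7**2 - 96)) = 0*((-75 - 59)/(7**2 - 96)) = 0*(-134/(49 - 96)) = 0*(-134/(-47)) = 0*(-134*(-1/47)) = 0*(134/47) = 0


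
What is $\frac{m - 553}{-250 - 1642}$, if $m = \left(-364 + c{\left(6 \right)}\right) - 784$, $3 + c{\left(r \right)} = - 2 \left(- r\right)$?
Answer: $\frac{423}{473} \approx 0.89429$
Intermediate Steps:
$c{\left(r \right)} = -3 + 2 r$ ($c{\left(r \right)} = -3 - 2 \left(- r\right) = -3 + 2 r$)
$m = -1139$ ($m = \left(-364 + \left(-3 + 2 \cdot 6\right)\right) - 784 = \left(-364 + \left(-3 + 12\right)\right) - 784 = \left(-364 + 9\right) - 784 = -355 - 784 = -1139$)
$\frac{m - 553}{-250 - 1642} = \frac{-1139 - 553}{-250 - 1642} = - \frac{1692}{-1892} = \left(-1692\right) \left(- \frac{1}{1892}\right) = \frac{423}{473}$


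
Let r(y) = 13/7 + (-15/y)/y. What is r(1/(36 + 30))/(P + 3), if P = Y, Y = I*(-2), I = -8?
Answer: -457367/133 ≈ -3438.9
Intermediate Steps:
r(y) = 13/7 - 15/y² (r(y) = 13*(⅐) - 15/y² = 13/7 - 15/y²)
Y = 16 (Y = -8*(-2) = 16)
P = 16
r(1/(36 + 30))/(P + 3) = (13/7 - 15*(36 + 30)²)/(16 + 3) = (13/7 - 15/(1/66)²)/19 = (13/7 - 15/66⁻²)/19 = (13/7 - 15*4356)/19 = (13/7 - 65340)/19 = (1/19)*(-457367/7) = -457367/133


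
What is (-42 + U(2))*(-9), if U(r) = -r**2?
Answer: 414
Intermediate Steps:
(-42 + U(2))*(-9) = (-42 - 1*2**2)*(-9) = (-42 - 1*4)*(-9) = (-42 - 4)*(-9) = -46*(-9) = 414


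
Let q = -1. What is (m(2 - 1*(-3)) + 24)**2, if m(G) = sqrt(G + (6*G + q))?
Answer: (24 + sqrt(34))**2 ≈ 889.89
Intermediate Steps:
m(G) = sqrt(-1 + 7*G) (m(G) = sqrt(G + (6*G - 1)) = sqrt(G + (-1 + 6*G)) = sqrt(-1 + 7*G))
(m(2 - 1*(-3)) + 24)**2 = (sqrt(-1 + 7*(2 - 1*(-3))) + 24)**2 = (sqrt(-1 + 7*(2 + 3)) + 24)**2 = (sqrt(-1 + 7*5) + 24)**2 = (sqrt(-1 + 35) + 24)**2 = (sqrt(34) + 24)**2 = (24 + sqrt(34))**2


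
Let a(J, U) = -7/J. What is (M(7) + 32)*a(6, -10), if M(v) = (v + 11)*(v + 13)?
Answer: -1372/3 ≈ -457.33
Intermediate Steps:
M(v) = (11 + v)*(13 + v)
(M(7) + 32)*a(6, -10) = ((143 + 7² + 24*7) + 32)*(-7/6) = ((143 + 49 + 168) + 32)*(-7*⅙) = (360 + 32)*(-7/6) = 392*(-7/6) = -1372/3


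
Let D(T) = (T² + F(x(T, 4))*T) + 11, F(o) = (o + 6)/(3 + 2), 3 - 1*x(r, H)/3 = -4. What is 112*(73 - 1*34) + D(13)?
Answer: 23091/5 ≈ 4618.2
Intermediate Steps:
x(r, H) = 21 (x(r, H) = 9 - 3*(-4) = 9 + 12 = 21)
F(o) = 6/5 + o/5 (F(o) = (6 + o)/5 = (6 + o)*(⅕) = 6/5 + o/5)
D(T) = 11 + T² + 27*T/5 (D(T) = (T² + (6/5 + (⅕)*21)*T) + 11 = (T² + (6/5 + 21/5)*T) + 11 = (T² + 27*T/5) + 11 = 11 + T² + 27*T/5)
112*(73 - 1*34) + D(13) = 112*(73 - 1*34) + (11 + 13² + (27/5)*13) = 112*(73 - 34) + (11 + 169 + 351/5) = 112*39 + 1251/5 = 4368 + 1251/5 = 23091/5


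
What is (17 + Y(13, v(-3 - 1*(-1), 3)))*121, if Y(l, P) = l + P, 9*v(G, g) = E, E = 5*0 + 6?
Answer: 11132/3 ≈ 3710.7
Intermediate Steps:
E = 6 (E = 0 + 6 = 6)
v(G, g) = ⅔ (v(G, g) = (⅑)*6 = ⅔)
Y(l, P) = P + l
(17 + Y(13, v(-3 - 1*(-1), 3)))*121 = (17 + (⅔ + 13))*121 = (17 + 41/3)*121 = (92/3)*121 = 11132/3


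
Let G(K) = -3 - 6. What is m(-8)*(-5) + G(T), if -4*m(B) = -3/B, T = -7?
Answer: -273/32 ≈ -8.5313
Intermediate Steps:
G(K) = -9
m(B) = 3/(4*B) (m(B) = -(-3)/(4*B) = 3/(4*B))
m(-8)*(-5) + G(T) = ((¾)/(-8))*(-5) - 9 = ((¾)*(-⅛))*(-5) - 9 = -3/32*(-5) - 9 = 15/32 - 9 = -273/32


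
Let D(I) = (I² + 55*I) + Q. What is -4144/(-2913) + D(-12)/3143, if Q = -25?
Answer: 11448659/9155559 ≈ 1.2505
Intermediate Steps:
D(I) = -25 + I² + 55*I (D(I) = (I² + 55*I) - 25 = -25 + I² + 55*I)
-4144/(-2913) + D(-12)/3143 = -4144/(-2913) + (-25 + (-12)² + 55*(-12))/3143 = -4144*(-1/2913) + (-25 + 144 - 660)*(1/3143) = 4144/2913 - 541*1/3143 = 4144/2913 - 541/3143 = 11448659/9155559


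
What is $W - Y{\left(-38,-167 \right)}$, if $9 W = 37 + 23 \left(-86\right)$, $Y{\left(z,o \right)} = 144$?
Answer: $- \frac{1079}{3} \approx -359.67$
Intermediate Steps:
$W = - \frac{647}{3}$ ($W = \frac{37 + 23 \left(-86\right)}{9} = \frac{37 - 1978}{9} = \frac{1}{9} \left(-1941\right) = - \frac{647}{3} \approx -215.67$)
$W - Y{\left(-38,-167 \right)} = - \frac{647}{3} - 144 = - \frac{1079}{3}$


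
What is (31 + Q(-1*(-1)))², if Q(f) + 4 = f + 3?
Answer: 961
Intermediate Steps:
Q(f) = -1 + f (Q(f) = -4 + (f + 3) = -4 + (3 + f) = -1 + f)
(31 + Q(-1*(-1)))² = (31 + (-1 - 1*(-1)))² = (31 + (-1 + 1))² = (31 + 0)² = 31² = 961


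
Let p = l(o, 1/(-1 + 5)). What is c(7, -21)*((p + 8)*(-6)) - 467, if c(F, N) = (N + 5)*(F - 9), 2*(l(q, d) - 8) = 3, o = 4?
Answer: -3827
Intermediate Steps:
l(q, d) = 19/2 (l(q, d) = 8 + (1/2)*3 = 8 + 3/2 = 19/2)
p = 19/2 ≈ 9.5000
c(F, N) = (-9 + F)*(5 + N) (c(F, N) = (5 + N)*(-9 + F) = (-9 + F)*(5 + N))
c(7, -21)*((p + 8)*(-6)) - 467 = (-45 - 9*(-21) + 5*7 + 7*(-21))*((19/2 + 8)*(-6)) - 467 = (-45 + 189 + 35 - 147)*((35/2)*(-6)) - 467 = 32*(-105) - 467 = -3360 - 467 = -3827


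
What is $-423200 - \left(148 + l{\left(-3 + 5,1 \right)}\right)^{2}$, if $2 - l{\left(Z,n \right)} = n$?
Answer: $-445401$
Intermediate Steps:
$l{\left(Z,n \right)} = 2 - n$
$-423200 - \left(148 + l{\left(-3 + 5,1 \right)}\right)^{2} = -423200 - \left(148 + \left(2 - 1\right)\right)^{2} = -423200 - \left(148 + 1\right)^{2} = -423200 - 149^{2} = -423200 - 22201 = -445401$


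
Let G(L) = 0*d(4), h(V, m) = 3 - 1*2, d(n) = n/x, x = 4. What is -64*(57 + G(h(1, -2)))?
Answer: -3648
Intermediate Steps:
d(n) = n/4
h(V, m) = 1 (h(V, m) = 3 - 2 = 1)
G(L) = 0 (G(L) = 0*((¼)*4) = 0*1 = 0)
-64*(57 + G(h(1, -2))) = -64*(57 + 0) = -64*57 = -3648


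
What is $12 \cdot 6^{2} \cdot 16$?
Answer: $6912$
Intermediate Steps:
$12 \cdot 6^{2} \cdot 16 = 12 \cdot 36 \cdot 16 = 432 \cdot 16 = 6912$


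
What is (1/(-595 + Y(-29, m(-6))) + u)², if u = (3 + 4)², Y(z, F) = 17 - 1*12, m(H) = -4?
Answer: 835730281/348100 ≈ 2400.8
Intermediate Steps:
Y(z, F) = 5 (Y(z, F) = 17 - 12 = 5)
u = 49 (u = 7² = 49)
(1/(-595 + Y(-29, m(-6))) + u)² = (1/(-595 + 5) + 49)² = (1/(-590) + 49)² = (-1/590 + 49)² = (28909/590)² = 835730281/348100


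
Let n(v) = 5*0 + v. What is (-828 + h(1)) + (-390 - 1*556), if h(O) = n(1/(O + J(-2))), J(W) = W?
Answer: -1775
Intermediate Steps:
n(v) = v (n(v) = 0 + v = v)
h(O) = 1/(-2 + O) (h(O) = 1/(O - 2) = 1/(-2 + O))
(-828 + h(1)) + (-390 - 1*556) = (-828 + 1/(-2 + 1)) + (-390 - 1*556) = (-828 + 1/(-1)) + (-390 - 556) = (-828 - 1) - 946 = -829 - 946 = -1775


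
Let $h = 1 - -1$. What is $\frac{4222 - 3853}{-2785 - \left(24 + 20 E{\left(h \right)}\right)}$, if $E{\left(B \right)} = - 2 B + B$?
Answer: $- \frac{123}{923} \approx -0.13326$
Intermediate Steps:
$h = 2$ ($h = 1 + 1 = 2$)
$E{\left(B \right)} = - B$
$\frac{4222 - 3853}{-2785 - \left(24 + 20 E{\left(h \right)}\right)} = \frac{4222 - 3853}{-2785 - \left(24 + 20 \left(\left(-1\right) 2\right)\right)} = \frac{369}{-2785 - -16} = \frac{369}{-2785 + \left(40 - 24\right)} = \frac{369}{-2785 + 16} = \frac{369}{-2769} = 369 \left(- \frac{1}{2769}\right) = - \frac{123}{923}$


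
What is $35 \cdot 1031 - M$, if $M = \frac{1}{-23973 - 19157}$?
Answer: $\frac{1556346051}{43130} \approx 36085.0$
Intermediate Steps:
$M = - \frac{1}{43130}$ ($M = \frac{1}{-43130} = - \frac{1}{43130} \approx -2.3186 \cdot 10^{-5}$)
$35 \cdot 1031 - M = 35 \cdot 1031 - - \frac{1}{43130} = 36085 + \frac{1}{43130} = \frac{1556346051}{43130}$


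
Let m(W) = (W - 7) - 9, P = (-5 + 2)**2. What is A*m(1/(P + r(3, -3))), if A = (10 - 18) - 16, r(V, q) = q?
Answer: 380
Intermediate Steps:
P = 9 (P = (-3)**2 = 9)
m(W) = -16 + W (m(W) = (-7 + W) - 9 = -16 + W)
A = -24 (A = -8 - 16 = -24)
A*m(1/(P + r(3, -3))) = -24*(-16 + 1/(9 - 3)) = -24*(-16 + 1/6) = -24*(-95/6) = 380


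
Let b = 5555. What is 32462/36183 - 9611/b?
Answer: -167428403/200996565 ≈ -0.83299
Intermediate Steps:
32462/36183 - 9611/b = 32462/36183 - 9611/5555 = -167428403/200996565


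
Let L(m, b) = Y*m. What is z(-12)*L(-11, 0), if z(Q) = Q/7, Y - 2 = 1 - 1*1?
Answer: 264/7 ≈ 37.714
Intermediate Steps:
Y = 2 (Y = 2 + (1 - 1*1) = 2 + (1 - 1) = 2 + 0 = 2)
z(Q) = Q/7 (z(Q) = Q*(⅐) = Q/7)
L(m, b) = 2*m
z(-12)*L(-11, 0) = ((⅐)*(-12))*(2*(-11)) = -12/7*(-22) = 264/7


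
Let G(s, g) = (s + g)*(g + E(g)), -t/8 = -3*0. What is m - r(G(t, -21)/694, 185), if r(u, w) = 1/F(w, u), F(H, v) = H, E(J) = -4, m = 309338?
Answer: 57227529/185 ≈ 3.0934e+5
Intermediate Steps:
t = 0 (t = -(-24)*0 = -8*0 = 0)
G(s, g) = (-4 + g)*(g + s) (G(s, g) = (s + g)*(g - 4) = (g + s)*(-4 + g) = (-4 + g)*(g + s))
r(u, w) = 1/w
m - r(G(t, -21)/694, 185) = 309338 - 1/185 = 57227529/185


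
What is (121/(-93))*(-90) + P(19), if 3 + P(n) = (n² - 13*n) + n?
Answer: 7660/31 ≈ 247.10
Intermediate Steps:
P(n) = -3 + n² - 12*n (P(n) = -3 + ((n² - 13*n) + n) = -3 + (n² - 12*n) = -3 + n² - 12*n)
(121/(-93))*(-90) + P(19) = (121/(-93))*(-90) + (-3 + 19² - 12*19) = (121*(-1/93))*(-90) + (-3 + 361 - 228) = -121/93*(-90) + 130 = 3630/31 + 130 = 7660/31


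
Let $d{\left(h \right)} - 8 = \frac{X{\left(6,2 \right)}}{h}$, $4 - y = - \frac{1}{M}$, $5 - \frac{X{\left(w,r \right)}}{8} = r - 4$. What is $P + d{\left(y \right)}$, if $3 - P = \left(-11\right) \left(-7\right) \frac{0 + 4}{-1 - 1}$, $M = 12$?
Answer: $\frac{1251}{7} \approx 178.71$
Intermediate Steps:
$X{\left(w,r \right)} = 72 - 8 r$ ($X{\left(w,r \right)} = 40 - 8 \left(r - 4\right) = 40 - 8 \left(-4 + r\right) = 40 - \left(-32 + 8 r\right) = 72 - 8 r$)
$y = \frac{49}{12}$ ($y = 4 - - \frac{1}{12} = 4 + \frac{1}{12} = \frac{49}{12} \approx 4.0833$)
$P = 157$ ($P = 3 - \left(-11\right) \left(-7\right) \frac{0 + 4}{-1 - 1} = 3 - 77 \frac{4}{-2} = 3 - 77 \cdot 4 \left(- \frac{1}{2}\right) = 3 - 77 \left(-2\right) = 3 - -154 = 3 + 154 = 157$)
$d{\left(h \right)} = 8 + \frac{56}{h}$ ($d{\left(h \right)} = 8 + \frac{72 - 16}{h} = 8 + \frac{56}{h}$)
$P + d{\left(y \right)} = 157 + \left(8 + \frac{56}{\frac{49}{12}}\right) = 157 + \left(8 + 56 \cdot \frac{12}{49}\right) = 157 + \left(8 + \frac{96}{7}\right) = 157 + \frac{152}{7} = \frac{1251}{7}$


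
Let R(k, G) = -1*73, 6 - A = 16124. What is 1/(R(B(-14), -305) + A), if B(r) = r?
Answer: -1/16191 ≈ -6.1763e-5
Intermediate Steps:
A = -16118 (A = 6 - 1*16124 = 6 - 16124 = -16118)
R(k, G) = -73
1/(R(B(-14), -305) + A) = 1/(-73 - 16118) = 1/(-16191) = -1/16191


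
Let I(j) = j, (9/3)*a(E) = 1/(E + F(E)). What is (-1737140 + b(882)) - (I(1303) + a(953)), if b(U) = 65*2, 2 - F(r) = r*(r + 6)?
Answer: -4761093288707/2738916 ≈ -1.7383e+6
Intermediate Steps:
F(r) = 2 - r*(6 + r) (F(r) = 2 - r*(r + 6) = 2 - r*(6 + r))
a(E) = 1/(3*(2 - E² - 5*E)) (a(E) = 1/(3*(E + (2 - E² - 6*E))) = 1/(3*(2 - E² - 5*E)))
b(U) = 130
(-1737140 + b(882)) - (I(1303) + a(953)) = (-1737140 + 130) - (1303 - 1/(-6 + 3*953² + 15*953)) = -1737010 - (1303 - 1/(-6 + 3*908209 + 14295)) = -1737010 - (1303 - 1/(-6 + 2724627 + 14295)) = -1737010 - (1303 - 1/2738916) = -1737010 - 1*3568807547/2738916 = -1737010 - 3568807547/2738916 = -4761093288707/2738916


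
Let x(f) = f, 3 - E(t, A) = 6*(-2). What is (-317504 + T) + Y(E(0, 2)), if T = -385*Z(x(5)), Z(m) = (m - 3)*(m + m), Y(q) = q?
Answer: -325189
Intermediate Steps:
E(t, A) = 15 (E(t, A) = 3 - 6*(-2) = 3 - 1*(-12) = 3 + 12 = 15)
Z(m) = 2*m*(-3 + m) (Z(m) = (-3 + m)*(2*m) = 2*m*(-3 + m))
T = -7700 (T = -770*5*(-3 + 5) = -770*5*2 = -385*20 = -7700)
(-317504 + T) + Y(E(0, 2)) = (-317504 - 7700) + 15 = -325204 + 15 = -325189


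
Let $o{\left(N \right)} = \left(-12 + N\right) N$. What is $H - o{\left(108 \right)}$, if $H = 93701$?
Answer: $83333$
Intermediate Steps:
$o{\left(N \right)} = N \left(-12 + N\right)$
$H - o{\left(108 \right)} = 93701 - 108 \left(-12 + 108\right) = 93701 - 108 \cdot 96 = 93701 - 10368 = 83333$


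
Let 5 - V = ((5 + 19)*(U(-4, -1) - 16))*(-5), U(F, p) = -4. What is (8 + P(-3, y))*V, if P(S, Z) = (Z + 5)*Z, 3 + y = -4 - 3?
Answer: -138910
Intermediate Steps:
y = -10 (y = -3 + (-4 - 3) = -3 - 7 = -10)
P(S, Z) = Z*(5 + Z) (P(S, Z) = (5 + Z)*Z = Z*(5 + Z))
V = -2395 (V = 5 - (5 + 19)*(-4 - 16)*(-5) = 5 - 24*(-20)*(-5) = 5 - (-480)*(-5) = 5 - 1*2400 = 5 - 2400 = -2395)
(8 + P(-3, y))*V = (8 - 10*(5 - 10))*(-2395) = (8 - 10*(-5))*(-2395) = (8 + 50)*(-2395) = 58*(-2395) = -138910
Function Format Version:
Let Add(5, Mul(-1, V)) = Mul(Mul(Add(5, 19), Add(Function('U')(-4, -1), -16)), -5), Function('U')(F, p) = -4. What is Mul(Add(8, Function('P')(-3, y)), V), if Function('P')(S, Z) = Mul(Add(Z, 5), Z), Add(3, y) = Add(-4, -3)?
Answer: -138910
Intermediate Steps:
y = -10 (y = Add(-3, Add(-4, -3)) = Add(-3, -7) = -10)
Function('P')(S, Z) = Mul(Z, Add(5, Z)) (Function('P')(S, Z) = Mul(Add(5, Z), Z) = Mul(Z, Add(5, Z)))
V = -2395 (V = Add(5, Mul(-1, Mul(Mul(Add(5, 19), Add(-4, -16)), -5))) = Add(5, Mul(-1, Mul(Mul(24, -20), -5))) = Add(5, Mul(-1, Mul(-480, -5))) = Add(5, Mul(-1, 2400)) = Add(5, -2400) = -2395)
Mul(Add(8, Function('P')(-3, y)), V) = Mul(Add(8, Mul(-10, Add(5, -10))), -2395) = Mul(Add(8, Mul(-10, -5)), -2395) = Mul(Add(8, 50), -2395) = Mul(58, -2395) = -138910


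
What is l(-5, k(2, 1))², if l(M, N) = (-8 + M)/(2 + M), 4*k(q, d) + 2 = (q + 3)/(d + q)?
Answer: 169/9 ≈ 18.778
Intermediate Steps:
k(q, d) = -½ + (3 + q)/(4*(d + q)) (k(q, d) = -½ + ((q + 3)/(d + q))/4 = -½ + ((3 + q)/(d + q))/4 = -½ + (3 + q)/(4*(d + q)))
l(M, N) = (-8 + M)/(2 + M)
l(-5, k(2, 1))² = ((-8 - 5)/(2 - 5))² = (-13/(-3))² = (-⅓*(-13))² = (13/3)² = 169/9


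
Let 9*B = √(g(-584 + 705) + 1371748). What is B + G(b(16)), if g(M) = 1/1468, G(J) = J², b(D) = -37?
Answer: 1369 + √739037465855/6606 ≈ 1499.1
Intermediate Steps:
g(M) = 1/1468
B = √739037465855/6606 (B = √(1/1468 + 1371748)/9 = √(2013726065/1468)/9 = (√739037465855/734)/9 = √739037465855/6606 ≈ 130.14)
B + G(b(16)) = √739037465855/6606 + (-37)² = √739037465855/6606 + 1369 = 1369 + √739037465855/6606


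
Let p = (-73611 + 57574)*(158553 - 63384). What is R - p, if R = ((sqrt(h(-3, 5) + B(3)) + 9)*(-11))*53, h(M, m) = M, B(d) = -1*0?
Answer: 1526220006 - 583*I*sqrt(3) ≈ 1.5262e+9 - 1009.8*I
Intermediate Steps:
B(d) = 0
p = -1526225253 (p = -16037*95169 = -1526225253)
R = -5247 - 583*I*sqrt(3) (R = ((sqrt(-3 + 0) + 9)*(-11))*53 = ((sqrt(-3) + 9)*(-11))*53 = ((I*sqrt(3) + 9)*(-11))*53 = ((9 + I*sqrt(3))*(-11))*53 = (-99 - 11*I*sqrt(3))*53 = -5247 - 583*I*sqrt(3) ≈ -5247.0 - 1009.8*I)
R - p = (-5247 - 583*I*sqrt(3)) - 1*(-1526225253) = (-5247 - 583*I*sqrt(3)) + 1526225253 = 1526220006 - 583*I*sqrt(3)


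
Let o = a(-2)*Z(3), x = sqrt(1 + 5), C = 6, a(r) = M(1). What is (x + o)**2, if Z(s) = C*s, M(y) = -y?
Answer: (18 - sqrt(6))**2 ≈ 241.82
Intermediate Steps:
a(r) = -1 (a(r) = -1*1 = -1)
x = sqrt(6) ≈ 2.4495
Z(s) = 6*s
o = -18 (o = -6*3 = -1*18 = -18)
(x + o)**2 = (sqrt(6) - 18)**2 = (-18 + sqrt(6))**2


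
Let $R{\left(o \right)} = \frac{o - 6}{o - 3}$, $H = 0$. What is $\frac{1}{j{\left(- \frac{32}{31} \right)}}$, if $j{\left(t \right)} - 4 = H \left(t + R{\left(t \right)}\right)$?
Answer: $\frac{1}{4} \approx 0.25$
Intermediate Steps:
$R{\left(o \right)} = \frac{-6 + o}{-3 + o}$
$j{\left(t \right)} = 4$ ($j{\left(t \right)} = 4 + 0 \left(t + \frac{-6 + t}{-3 + t}\right) = 4 + 0 = 4$)
$\frac{1}{j{\left(- \frac{32}{31} \right)}} = \frac{1}{4}$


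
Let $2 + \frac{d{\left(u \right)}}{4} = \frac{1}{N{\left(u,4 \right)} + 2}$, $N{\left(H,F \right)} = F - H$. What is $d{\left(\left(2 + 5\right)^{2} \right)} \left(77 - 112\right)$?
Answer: $\frac{12180}{43} \approx 283.26$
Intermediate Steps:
$d{\left(u \right)} = -8 + \frac{4}{6 - u}$ ($d{\left(u \right)} = -8 + \frac{4}{\left(4 - u\right) + 2} = -8 + \frac{4}{6 - u}$)
$d{\left(\left(2 + 5\right)^{2} \right)} \left(77 - 112\right) = \frac{4 \left(11 - 2 \left(2 + 5\right)^{2}\right)}{-6 + \left(2 + 5\right)^{2}} \left(77 - 112\right) = \frac{4 \left(11 - 2 \cdot 7^{2}\right)}{-6 + 7^{2}} \left(-35\right) = \frac{4 \left(11 - 98\right)}{-6 + 49} \left(-35\right) = \frac{4 \left(11 - 98\right)}{43} \left(-35\right) = 4 \cdot \frac{1}{43} \left(-87\right) \left(-35\right) = \left(- \frac{348}{43}\right) \left(-35\right) = \frac{12180}{43}$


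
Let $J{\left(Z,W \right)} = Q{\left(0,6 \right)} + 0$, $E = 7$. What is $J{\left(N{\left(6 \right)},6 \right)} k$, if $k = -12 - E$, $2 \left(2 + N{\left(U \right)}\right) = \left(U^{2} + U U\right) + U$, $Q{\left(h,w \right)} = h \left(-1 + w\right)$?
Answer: $0$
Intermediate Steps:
$N{\left(U \right)} = -2 + U^{2} + \frac{U}{2}$ ($N{\left(U \right)} = -2 + \frac{\left(U^{2} + U U\right) + U}{2} = -2 + \frac{\left(U^{2} + U^{2}\right) + U}{2} = -2 + \frac{2 U^{2} + U}{2} = -2 + \frac{U + 2 U^{2}}{2} = -2 + \left(U^{2} + \frac{U}{2}\right) = -2 + U^{2} + \frac{U}{2}$)
$J{\left(Z,W \right)} = 0$ ($J{\left(Z,W \right)} = 0 \left(-1 + 6\right) + 0 = 0 \cdot 5 + 0 = 0 + 0 = 0$)
$k = -19$ ($k = -12 - 7 = -19$)
$J{\left(N{\left(6 \right)},6 \right)} k = 0 \left(-19\right) = 0$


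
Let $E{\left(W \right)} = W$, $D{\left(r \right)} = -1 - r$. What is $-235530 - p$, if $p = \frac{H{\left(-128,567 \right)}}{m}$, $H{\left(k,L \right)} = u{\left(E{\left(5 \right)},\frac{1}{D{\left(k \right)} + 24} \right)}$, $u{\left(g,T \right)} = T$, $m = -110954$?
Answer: $- \frac{3946082338619}{16754054} \approx -2.3553 \cdot 10^{5}$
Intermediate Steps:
$H{\left(k,L \right)} = \frac{1}{23 - k}$ ($H{\left(k,L \right)} = \frac{1}{\left(-1 - k\right) + 24} = \frac{1}{23 - k}$)
$p = - \frac{1}{16754054}$ ($p = \frac{\left(-1\right) \frac{1}{-23 - 128}}{-110954} = - \frac{1}{-151} \left(- \frac{1}{110954}\right) = \left(-1\right) \left(- \frac{1}{151}\right) \left(- \frac{1}{110954}\right) = \frac{1}{151} \left(- \frac{1}{110954}\right) = - \frac{1}{16754054} \approx -5.9687 \cdot 10^{-8}$)
$-235530 - p = -235530 - - \frac{1}{16754054} = -235530 + \frac{1}{16754054} = - \frac{3946082338619}{16754054}$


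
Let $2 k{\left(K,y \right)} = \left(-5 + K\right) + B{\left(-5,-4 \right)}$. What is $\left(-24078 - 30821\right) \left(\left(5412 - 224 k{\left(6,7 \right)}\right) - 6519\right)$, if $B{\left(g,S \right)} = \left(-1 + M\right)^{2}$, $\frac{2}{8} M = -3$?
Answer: $1106050153$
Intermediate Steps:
$M = -12$ ($M = 4 \left(-3\right) = -12$)
$B{\left(g,S \right)} = 169$ ($B{\left(g,S \right)} = \left(-1 - 12\right)^{2} = \left(-13\right)^{2} = 169$)
$k{\left(K,y \right)} = 82 + \frac{K}{2}$ ($k{\left(K,y \right)} = \frac{\left(-5 + K\right) + 169}{2} = \frac{164 + K}{2} = 82 + \frac{K}{2}$)
$\left(-24078 - 30821\right) \left(\left(5412 - 224 k{\left(6,7 \right)}\right) - 6519\right) = \left(-24078 - 30821\right) \left(\left(5412 - 224 \left(82 + \frac{1}{2} \cdot 6\right)\right) - 6519\right) = - 54899 \left(\left(5412 - 224 \left(82 + 3\right)\right) - 6519\right) = - 54899 \left(\left(5412 - 19040\right) - 6519\right) = - 54899 \left(-13628 - 6519\right) = \left(-54899\right) \left(-20147\right) = 1106050153$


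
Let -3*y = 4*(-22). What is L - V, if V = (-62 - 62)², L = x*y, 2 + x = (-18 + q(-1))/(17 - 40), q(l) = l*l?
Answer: -1063496/69 ≈ -15413.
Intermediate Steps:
q(l) = l²
y = 88/3 (y = -4*(-22)/3 = -⅓*(-88) = 88/3 ≈ 29.333)
x = -29/23 (x = -2 + (-18 + (-1)²)/(17 - 40) = -2 + (-18 + 1)/(-23) = -2 - 17*(-1/23) = -2 + 17/23 = -29/23 ≈ -1.2609)
L = -2552/69 (L = -29/23*88/3 = -2552/69 ≈ -36.985)
V = 15376 (V = (-124)² = 15376)
L - V = -2552/69 - 1*15376 = -2552/69 - 15376 = -1063496/69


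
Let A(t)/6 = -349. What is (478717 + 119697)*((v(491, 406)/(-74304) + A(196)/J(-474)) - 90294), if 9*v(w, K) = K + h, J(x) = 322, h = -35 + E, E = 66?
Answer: -126477905797489957/2340576 ≈ -5.4037e+10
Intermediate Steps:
h = 31 (h = -35 + 66 = 31)
A(t) = -2094 (A(t) = 6*(-349) = -2094)
v(w, K) = 31/9 + K/9 (v(w, K) = (K + 31)/9 = (31 + K)/9 = 31/9 + K/9)
(478717 + 119697)*((v(491, 406)/(-74304) + A(196)/J(-474)) - 90294) = (478717 + 119697)*(((31/9 + (1/9)*406)/(-74304) - 2094/322) - 90294) = 598414*(((31/9 + 406/9)*(-1/74304) - 2094*1/322) - 90294) = 598414*(((437/9)*(-1/74304) - 1047/161) - 90294) = 598414*((-437/668736 - 1047/161) - 90294) = 598414*(-700236949/107666496 - 90294) = 598414*(-9722338826773/107666496) = -126477905797489957/2340576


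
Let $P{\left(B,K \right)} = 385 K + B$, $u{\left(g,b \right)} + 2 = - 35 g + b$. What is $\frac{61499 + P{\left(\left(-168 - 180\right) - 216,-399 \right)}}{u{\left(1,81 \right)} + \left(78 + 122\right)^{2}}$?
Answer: $- \frac{23170}{10011} \approx -2.3145$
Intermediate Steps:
$u{\left(g,b \right)} = -2 + b - 35 g$ ($u{\left(g,b \right)} = -2 + \left(- 35 g + b\right) = -2 + \left(b - 35 g\right) = -2 + b - 35 g$)
$P{\left(B,K \right)} = B + 385 K$
$\frac{61499 + P{\left(\left(-168 - 180\right) - 216,-399 \right)}}{u{\left(1,81 \right)} + \left(78 + 122\right)^{2}} = \frac{61499 + \left(\left(\left(-168 - 180\right) - 216\right) + 385 \left(-399\right)\right)}{\left(-2 + 81 - 35\right) + \left(78 + 122\right)^{2}} = \frac{61499 - 154179}{\left(-2 + 81 - 35\right) + 200^{2}} = \frac{61499 - 154179}{44 + 40000} = \frac{61499 - 154179}{40044} = \left(-92680\right) \frac{1}{40044} = - \frac{23170}{10011}$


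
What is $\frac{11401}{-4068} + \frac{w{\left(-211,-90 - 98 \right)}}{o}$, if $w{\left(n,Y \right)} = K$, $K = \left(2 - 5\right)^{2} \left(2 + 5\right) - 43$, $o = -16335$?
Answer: $- \frac{4140371}{1476684} \approx -2.8038$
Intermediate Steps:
$K = 20$ ($K = \left(-3\right)^{2} \cdot 7 - 43 = 9 \cdot 7 - 43 = 63 - 43 = 20$)
$w{\left(n,Y \right)} = 20$
$\frac{11401}{-4068} + \frac{w{\left(-211,-90 - 98 \right)}}{o} = \frac{11401}{-4068} + \frac{20}{-16335} = 11401 \left(- \frac{1}{4068}\right) + 20 \left(- \frac{1}{16335}\right) = - \frac{11401}{4068} - \frac{4}{3267} = - \frac{4140371}{1476684}$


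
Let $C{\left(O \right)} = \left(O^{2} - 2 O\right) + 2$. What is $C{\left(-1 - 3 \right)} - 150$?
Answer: $-124$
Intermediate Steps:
$C{\left(O \right)} = 2 + O^{2} - 2 O$
$C{\left(-1 - 3 \right)} - 150 = \left(2 + \left(-1 - 3\right)^{2} - 2 \left(-1 - 3\right)\right) - 150 = \left(2 + \left(-4\right)^{2} - -8\right) - 150 = \left(2 + 16 + 8\right) - 150 = 26 - 150 = -124$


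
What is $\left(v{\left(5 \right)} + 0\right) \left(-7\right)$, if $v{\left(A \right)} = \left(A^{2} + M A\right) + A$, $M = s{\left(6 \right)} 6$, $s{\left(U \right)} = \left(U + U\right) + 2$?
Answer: $-3150$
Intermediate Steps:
$s{\left(U \right)} = 2 + 2 U$ ($s{\left(U \right)} = 2 U + 2 = 2 + 2 U$)
$M = 84$ ($M = \left(2 + 2 \cdot 6\right) 6 = \left(2 + 12\right) 6 = 14 \cdot 6 = 84$)
$v{\left(A \right)} = A^{2} + 85 A$ ($v{\left(A \right)} = \left(A^{2} + 84 A\right) + A = A^{2} + 85 A$)
$\left(v{\left(5 \right)} + 0\right) \left(-7\right) = \left(5 \left(85 + 5\right) + 0\right) \left(-7\right) = \left(5 \cdot 90 + 0\right) \left(-7\right) = \left(450 + 0\right) \left(-7\right) = 450 \left(-7\right) = -3150$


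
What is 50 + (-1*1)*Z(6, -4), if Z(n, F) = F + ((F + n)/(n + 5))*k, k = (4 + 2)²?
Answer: 522/11 ≈ 47.455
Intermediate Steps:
k = 36 (k = 6² = 36)
Z(n, F) = F + 36*(F + n)/(5 + n) (Z(n, F) = F + ((F + n)/(n + 5))*36 = F + ((F + n)/(5 + n))*36 = F + 36*(F + n)/(5 + n))
50 + (-1*1)*Z(6, -4) = 50 + (-1*1)*((36*6 + 41*(-4) - 4*6)/(5 + 6)) = 50 - (216 - 164 - 24)/11 = 50 - 28/11 = 522/11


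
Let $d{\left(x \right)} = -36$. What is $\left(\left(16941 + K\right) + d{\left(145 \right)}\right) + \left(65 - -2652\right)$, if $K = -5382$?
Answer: $14240$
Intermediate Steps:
$\left(\left(16941 + K\right) + d{\left(145 \right)}\right) + \left(65 - -2652\right) = \left(\left(16941 - 5382\right) - 36\right) + \left(65 - -2652\right) = \left(11559 - 36\right) + \left(65 + 2652\right) = 11523 + 2717 = 14240$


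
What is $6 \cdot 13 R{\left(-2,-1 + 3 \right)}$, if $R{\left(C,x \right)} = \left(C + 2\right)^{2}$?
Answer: $0$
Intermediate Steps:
$R{\left(C,x \right)} = \left(2 + C\right)^{2}$
$6 \cdot 13 R{\left(-2,-1 + 3 \right)} = 6 \cdot 13 \left(2 - 2\right)^{2} = 78 \cdot 0^{2} = 78 \cdot 0 = 0$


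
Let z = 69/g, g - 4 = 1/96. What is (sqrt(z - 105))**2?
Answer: -33801/385 ≈ -87.795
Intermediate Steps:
g = 385/96 (g = 4 + 1/96 = 385/96 ≈ 4.0104)
z = 6624/385 (z = 69/(385/96) = 69*(96/385) = 6624/385 ≈ 17.205)
(sqrt(z - 105))**2 = (sqrt(6624/385 - 105))**2 = (sqrt(-33801/385))**2 = (I*sqrt(13013385)/385)**2 = -33801/385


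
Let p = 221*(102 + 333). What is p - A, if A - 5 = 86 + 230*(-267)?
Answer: 157454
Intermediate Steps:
A = -61319 (A = 5 + (86 + 230*(-267)) = 5 + (86 - 61410) = 5 - 61324 = -61319)
p = 96135 (p = 221*435 = 96135)
p - A = 96135 - 1*(-61319) = 96135 + 61319 = 157454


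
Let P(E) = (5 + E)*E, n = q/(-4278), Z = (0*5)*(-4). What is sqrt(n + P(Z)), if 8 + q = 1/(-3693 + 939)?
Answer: sqrt(801185979)/654534 ≈ 0.043245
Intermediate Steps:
Z = 0 (Z = 0*(-4) = 0)
q = -22033/2754 (q = -8 + 1/(-3693 + 939) = -8 + 1/(-2754) = -8 - 1/2754 = -22033/2754 ≈ -8.0004)
n = 22033/11781612 (n = -22033/2754/(-4278) = -22033/2754*(-1/4278) = 22033/11781612 ≈ 0.0018701)
P(E) = E*(5 + E)
sqrt(n + P(Z)) = sqrt(22033/11781612 + 0*(5 + 0)) = sqrt(22033/11781612 + 0*5) = sqrt(22033/11781612 + 0) = sqrt(22033/11781612) = sqrt(801185979)/654534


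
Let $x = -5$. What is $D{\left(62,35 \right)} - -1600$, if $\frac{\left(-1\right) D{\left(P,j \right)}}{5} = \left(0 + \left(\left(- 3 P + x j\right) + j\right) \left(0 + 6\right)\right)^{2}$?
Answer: $-19128080$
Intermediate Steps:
$D{\left(P,j \right)} = - 5 \left(- 24 j - 18 P\right)^{2}$ ($D{\left(P,j \right)} = - 5 \left(0 + \left(\left(- 3 P - 5 j\right) + j\right) \left(0 + 6\right)\right)^{2} = - 5 \left(0 + \left(\left(- 5 j - 3 P\right) + j\right) 6\right)^{2} = - 5 \left(0 + \left(- 4 j - 3 P\right) 6\right)^{2} = - 5 \left(0 - \left(18 P + 24 j\right)\right)^{2} = - 5 \left(- 24 j - 18 P\right)^{2}$)
$D{\left(62,35 \right)} - -1600 = - 180 \left(3 \cdot 62 + 4 \cdot 35\right)^{2} - -1600 = - 180 \left(186 + 140\right)^{2} + 1600 = - 180 \cdot 326^{2} + 1600 = \left(-180\right) 106276 + 1600 = -19129680 + 1600 = -19128080$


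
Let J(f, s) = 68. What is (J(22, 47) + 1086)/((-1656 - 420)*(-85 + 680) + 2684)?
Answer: -577/616268 ≈ -0.00093628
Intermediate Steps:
(J(22, 47) + 1086)/((-1656 - 420)*(-85 + 680) + 2684) = (68 + 1086)/((-1656 - 420)*(-85 + 680) + 2684) = 1154/(-2076*595 + 2684) = 1154/(-1235220 + 2684) = 1154/(-1232536) = 1154*(-1/1232536) = -577/616268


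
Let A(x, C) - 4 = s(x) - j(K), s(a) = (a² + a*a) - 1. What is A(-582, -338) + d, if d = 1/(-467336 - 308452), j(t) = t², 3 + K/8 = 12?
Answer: 521536671395/775788 ≈ 6.7227e+5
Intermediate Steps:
K = 72 (K = -24 + 8*12 = -24 + 96 = 72)
s(a) = -1 + 2*a² (s(a) = (a² + a²) - 1 = 2*a² - 1 = -1 + 2*a²)
A(x, C) = -5181 + 2*x² (A(x, C) = 4 + ((-1 + 2*x²) - 1*72²) = 4 + ((-1 + 2*x²) - 1*5184) = 4 + ((-1 + 2*x²) - 5184) = 4 + (-5185 + 2*x²) = -5181 + 2*x²)
d = -1/775788 (d = 1/(-775788) = -1/775788 ≈ -1.2890e-6)
A(-582, -338) + d = (-5181 + 2*(-582)²) - 1/775788 = (-5181 + 2*338724) - 1/775788 = (-5181 + 677448) - 1/775788 = 672267 - 1/775788 = 521536671395/775788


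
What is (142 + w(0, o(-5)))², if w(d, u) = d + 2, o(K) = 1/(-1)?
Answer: 20736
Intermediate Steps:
o(K) = -1
w(d, u) = 2 + d
(142 + w(0, o(-5)))² = (142 + (2 + 0))² = (142 + 2)² = 144² = 20736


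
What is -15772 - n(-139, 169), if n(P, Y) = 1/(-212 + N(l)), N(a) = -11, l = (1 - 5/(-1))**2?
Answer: -3517155/223 ≈ -15772.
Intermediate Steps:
l = 36 (l = (1 - 5*(-1))**2 = (1 + 5)**2 = 6**2 = 36)
n(P, Y) = -1/223 (n(P, Y) = 1/(-212 - 11) = 1/(-223) = -1/223)
-15772 - n(-139, 169) = -15772 - 1*(-1/223) = -15772 + 1/223 = -3517155/223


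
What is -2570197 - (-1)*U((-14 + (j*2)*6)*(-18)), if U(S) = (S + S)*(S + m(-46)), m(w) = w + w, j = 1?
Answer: -2574229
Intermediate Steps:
m(w) = 2*w
U(S) = 2*S*(-92 + S) (U(S) = (S + S)*(S + 2*(-46)) = (2*S)*(S - 92) = (2*S)*(-92 + S) = 2*S*(-92 + S))
-2570197 - (-1)*U((-14 + (j*2)*6)*(-18)) = -2570197 - (-1)*2*((-14 + (1*2)*6)*(-18))*(-92 + (-14 + (1*2)*6)*(-18)) = -2570197 - (-1)*2*((-14 + 2*6)*(-18))*(-92 + (-14 + 2*6)*(-18)) = -2570197 - (-1)*2*((-14 + 12)*(-18))*(-92 + (-14 + 12)*(-18)) = -2570197 - (-1)*2*(-2*(-18))*(-92 - 2*(-18)) = -2570197 - (-1)*2*36*(-92 + 36) = -2570197 - (-1)*2*36*(-56) = -2570197 - (-1)*(-4032) = -2570197 - 1*4032 = -2570197 - 4032 = -2574229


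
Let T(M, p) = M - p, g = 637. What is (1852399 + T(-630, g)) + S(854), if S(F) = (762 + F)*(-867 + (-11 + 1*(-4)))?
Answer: 425820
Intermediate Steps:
S(F) = -672084 - 882*F (S(F) = (762 + F)*(-867 + (-11 - 4)) = (762 + F)*(-867 - 15) = (762 + F)*(-882) = -672084 - 882*F)
(1852399 + T(-630, g)) + S(854) = (1852399 + (-630 - 1*637)) + (-672084 - 882*854) = (1852399 + (-630 - 637)) + (-672084 - 753228) = (1852399 - 1267) - 1425312 = 1851132 - 1425312 = 425820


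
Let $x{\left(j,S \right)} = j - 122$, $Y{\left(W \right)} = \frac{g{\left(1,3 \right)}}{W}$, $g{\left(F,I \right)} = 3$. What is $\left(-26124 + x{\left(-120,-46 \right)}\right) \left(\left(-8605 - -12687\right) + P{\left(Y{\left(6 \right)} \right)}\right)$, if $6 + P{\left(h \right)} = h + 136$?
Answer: $-111066775$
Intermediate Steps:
$Y{\left(W \right)} = \frac{3}{W}$
$P{\left(h \right)} = 130 + h$ ($P{\left(h \right)} = -6 + \left(h + 136\right) = -6 + \left(136 + h\right) = 130 + h$)
$x{\left(j,S \right)} = -122 + j$
$\left(-26124 + x{\left(-120,-46 \right)}\right) \left(\left(-8605 - -12687\right) + P{\left(Y{\left(6 \right)} \right)}\right) = \left(-26124 - 242\right) \left(\left(-8605 - -12687\right) + \left(130 + \frac{3}{6}\right)\right) = \left(-26124 - 242\right) \left(\left(-8605 + 12687\right) + \left(130 + 3 \cdot \frac{1}{6}\right)\right) = - 26366 \left(4082 + \left(130 + \frac{1}{2}\right)\right) = - 26366 \left(4082 + \frac{261}{2}\right) = \left(-26366\right) \frac{8425}{2} = -111066775$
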